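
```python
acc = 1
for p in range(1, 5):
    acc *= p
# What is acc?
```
Trace:
  acc=1
  acc=1, p=1
  acc=2, p=2
  acc=6, p=3
  acc=24, p=4

Final answer: 24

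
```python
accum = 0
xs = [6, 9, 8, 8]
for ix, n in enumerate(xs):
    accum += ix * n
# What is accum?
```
Trace:
  accum=0
  accum=0, ix=0, n=6
  accum=9, ix=1, n=9
  accum=25, ix=2, n=8
  accum=49, ix=3, n=8

Final answer: 49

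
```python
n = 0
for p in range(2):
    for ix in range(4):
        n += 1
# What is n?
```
Trace:
  n=0
  n=1, p=0, ix=0
  n=2, p=0, ix=1
  n=3, p=0, ix=2
  n=4, p=0, ix=3
  n=5, p=1, ix=0
  n=6, p=1, ix=1
  n=7, p=1, ix=2
  n=8, p=1, ix=3

Final answer: 8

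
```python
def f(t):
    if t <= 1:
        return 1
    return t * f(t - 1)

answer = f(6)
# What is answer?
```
Call trace:
f(t=6)
  f(t=5)
    f(t=4)
      f(t=3)
        f(t=2)
          f(t=1)
          -> return 1
        -> return 2
      -> return 6
    -> return 24
  -> return 120
-> return 720

Final answer: 720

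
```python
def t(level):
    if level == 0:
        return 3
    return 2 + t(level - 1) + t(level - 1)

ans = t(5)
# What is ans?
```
Call trace (a repeated sub-call is expanded the first time; later identical calls just restate its return value):
t(level=5)
  t(level=4)
    t(level=3)
      t(level=2)
        t(level=1)
          t(level=0)
          -> return 3
          t(level=0)
          -> return 3
        -> return 8
        t(level=1) -> return 8  (same call as traced above)
      -> return 18
      t(level=2) -> return 18  (same call as traced above)
    -> return 38
    t(level=3) -> return 38  (same call as traced above)
  -> return 78
  t(level=4) -> return 78  (same call as traced above)
-> return 158

Final answer: 158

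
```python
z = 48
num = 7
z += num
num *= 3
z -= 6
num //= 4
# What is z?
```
Trace:
  z=48
  z=48, num=7
  z=55, num=7
  z=55, num=21
  z=49, num=21
  z=49, num=5

Final answer: 49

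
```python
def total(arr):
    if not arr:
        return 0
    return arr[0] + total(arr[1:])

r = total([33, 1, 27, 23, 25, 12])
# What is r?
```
Call trace:
total(arr=[33, 1, 27, 23, 25, 12])
  total(arr=[1, 27, 23, 25, 12])
    total(arr=[27, 23, 25, 12])
      total(arr=[23, 25, 12])
        total(arr=[25, 12])
          total(arr=[12])
            total(arr=[])
            -> return 0
          -> return 12
        -> return 37
      -> return 60
    -> return 87
  -> return 88
-> return 121

Final answer: 121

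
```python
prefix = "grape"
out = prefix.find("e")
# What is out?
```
Trace:
  prefix='grape'
  prefix='grape', out=4

Final answer: 4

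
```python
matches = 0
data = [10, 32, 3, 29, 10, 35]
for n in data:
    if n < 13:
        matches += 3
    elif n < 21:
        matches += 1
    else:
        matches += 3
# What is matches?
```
Trace:
  matches=0
  matches=3, n=10
  matches=6, n=32
  matches=9, n=3
  matches=12, n=29
  matches=15, n=10
  matches=18, n=35

Final answer: 18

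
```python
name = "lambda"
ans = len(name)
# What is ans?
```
Trace:
  name='lambda'
  name='lambda', ans=6

Final answer: 6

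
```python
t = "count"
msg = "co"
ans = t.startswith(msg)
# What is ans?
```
Trace:
  t='count'
  t='count', msg='co'
  t='count', msg='co', ans=True

Final answer: True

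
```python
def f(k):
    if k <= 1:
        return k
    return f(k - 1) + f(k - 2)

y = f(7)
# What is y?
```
Call trace (a repeated sub-call is expanded the first time; later identical calls just restate its return value):
f(k=7)
  f(k=6)
    f(k=5)
      f(k=4)
        f(k=3)
          f(k=2)
            f(k=1)
            -> return 1
            f(k=0)
            -> return 0
          -> return 1
          f(k=1)
          -> return 1
        -> return 2
        f(k=2) -> return 1  (same call as traced above)
      -> return 3
      f(k=3) -> return 2  (same call as traced above)
    -> return 5
    f(k=4) -> return 3  (same call as traced above)
  -> return 8
  f(k=5) -> return 5  (same call as traced above)
-> return 13

Final answer: 13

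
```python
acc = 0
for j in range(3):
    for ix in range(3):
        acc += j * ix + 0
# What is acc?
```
Trace:
  acc=0
  acc=0, j=0, ix=0
  acc=0, j=0, ix=1
  acc=0, j=0, ix=2
  acc=0, j=1, ix=0
  acc=1, j=1, ix=1
  acc=3, j=1, ix=2
  acc=3, j=2, ix=0
  acc=5, j=2, ix=1
  acc=9, j=2, ix=2

Final answer: 9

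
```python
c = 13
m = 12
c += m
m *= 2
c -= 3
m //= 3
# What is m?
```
Trace:
  c=13
  c=13, m=12
  c=25, m=12
  c=25, m=24
  c=22, m=24
  c=22, m=8

Final answer: 8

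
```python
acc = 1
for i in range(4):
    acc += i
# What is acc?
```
Trace:
  acc=1
  acc=1, i=0
  acc=2, i=1
  acc=4, i=2
  acc=7, i=3

Final answer: 7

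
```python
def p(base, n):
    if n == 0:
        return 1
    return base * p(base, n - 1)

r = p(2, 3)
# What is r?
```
Call trace:
p(base=2, n=3)
  p(base=2, n=2)
    p(base=2, n=1)
      p(base=2, n=0)
      -> return 1
    -> return 2
  -> return 4
-> return 8

Final answer: 8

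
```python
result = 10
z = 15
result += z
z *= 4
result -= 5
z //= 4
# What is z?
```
Trace:
  result=10
  result=10, z=15
  result=25, z=15
  result=25, z=60
  result=20, z=60
  result=20, z=15

Final answer: 15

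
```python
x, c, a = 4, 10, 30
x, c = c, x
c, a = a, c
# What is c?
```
Trace:
  x=4, c=10, a=30
  x=10, c=4, a=30
  x=10, c=30, a=4

Final answer: 30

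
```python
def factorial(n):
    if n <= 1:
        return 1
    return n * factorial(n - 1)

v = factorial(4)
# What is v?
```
Call trace:
factorial(n=4)
  factorial(n=3)
    factorial(n=2)
      factorial(n=1)
      -> return 1
    -> return 2
  -> return 6
-> return 24

Final answer: 24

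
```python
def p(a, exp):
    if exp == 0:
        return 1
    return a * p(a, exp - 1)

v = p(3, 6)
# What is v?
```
Call trace:
p(a=3, exp=6)
  p(a=3, exp=5)
    p(a=3, exp=4)
      p(a=3, exp=3)
        p(a=3, exp=2)
          p(a=3, exp=1)
            p(a=3, exp=0)
            -> return 1
          -> return 3
        -> return 9
      -> return 27
    -> return 81
  -> return 243
-> return 729

Final answer: 729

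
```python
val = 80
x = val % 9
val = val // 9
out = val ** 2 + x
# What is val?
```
Trace:
  val=80
  val=80, x=8
  val=8, x=8
  val=8, x=8, out=72

Final answer: 8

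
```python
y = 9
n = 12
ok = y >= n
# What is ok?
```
Trace:
  y=9
  y=9, n=12
  y=9, n=12, ok=False

Final answer: False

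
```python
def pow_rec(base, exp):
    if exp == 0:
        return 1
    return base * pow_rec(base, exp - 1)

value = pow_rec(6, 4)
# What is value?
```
Call trace:
pow_rec(base=6, exp=4)
  pow_rec(base=6, exp=3)
    pow_rec(base=6, exp=2)
      pow_rec(base=6, exp=1)
        pow_rec(base=6, exp=0)
        -> return 1
      -> return 6
    -> return 36
  -> return 216
-> return 1296

Final answer: 1296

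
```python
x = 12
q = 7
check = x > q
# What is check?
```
Trace:
  x=12
  x=12, q=7
  x=12, q=7, check=True

Final answer: True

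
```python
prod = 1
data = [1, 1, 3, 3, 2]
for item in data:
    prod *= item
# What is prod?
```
Trace:
  prod=1
  prod=1, item=1
  prod=1, item=1
  prod=3, item=3
  prod=9, item=3
  prod=18, item=2

Final answer: 18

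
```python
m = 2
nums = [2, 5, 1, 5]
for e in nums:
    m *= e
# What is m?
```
Trace:
  m=2
  m=4, e=2
  m=20, e=5
  m=20, e=1
  m=100, e=5

Final answer: 100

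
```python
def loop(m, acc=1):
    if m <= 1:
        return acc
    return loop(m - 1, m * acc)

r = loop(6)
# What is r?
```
Call trace:
loop(m=6, acc=1)
  loop(m=5, acc=6)
    loop(m=4, acc=30)
      loop(m=3, acc=120)
        loop(m=2, acc=360)
          loop(m=1, acc=720)
          -> return 720
        -> return 720
      -> return 720
    -> return 720
  -> return 720
-> return 720

Final answer: 720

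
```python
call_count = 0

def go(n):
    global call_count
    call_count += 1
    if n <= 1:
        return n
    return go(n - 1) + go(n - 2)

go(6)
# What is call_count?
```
Call trace (a repeated sub-call is expanded the first time; later identical calls just restate its return value):
go(n=6)
  go(n=5)
    go(n=4)
      go(n=3)
        go(n=2)
          go(n=1)
          -> return 1
          go(n=0)
          -> return 0
        -> return 1
        go(n=1)
        -> return 1
      -> return 2
      go(n=2) -> return 1  (same call as traced above)
    -> return 3
    go(n=3) -> return 2  (same call as traced above)
  -> return 5
  go(n=4) -> return 3  (same call as traced above)
-> return 8

call_count is incremented once per call, so count the calls in each subtree. Let C(n) = number of calls made by go(n).
C(0) = C(1) = 1 (base case, no recursion); C(n) = 1 + C(n - 1) + C(n - 2) otherwise.
C(2) = 1 + C(1) + C(0) = 1 + 1 + 1 = 3
C(3) = 1 + C(2) + C(1) = 1 + 3 + 1 = 5
C(4) = 1 + C(3) + C(2) = 1 + 5 + 3 = 9
C(5) = 1 + C(4) + C(3) = 1 + 9 + 5 = 15
C(6) = 1 + C(5) + C(4) = 1 + 15 + 9 = 25
call_count = C(6) = 25

Final answer: 25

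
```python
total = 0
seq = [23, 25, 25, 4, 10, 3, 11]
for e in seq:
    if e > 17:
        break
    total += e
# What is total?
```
Trace:
  total=0
  total=0, e=23

Final answer: 0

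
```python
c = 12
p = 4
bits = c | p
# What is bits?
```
Trace:
  c=12
  c=12, p=4
  c=12, p=4, bits=12

Final answer: 12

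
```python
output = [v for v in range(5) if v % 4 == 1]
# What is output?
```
Trace:
  v=0
  v=1
  v=2
  v=3
  v=4
  output=[1]

Final answer: [1]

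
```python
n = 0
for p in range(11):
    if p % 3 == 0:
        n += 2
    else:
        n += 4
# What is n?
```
Trace:
  n=0
  n=2, p=0
  n=6, p=1
  n=10, p=2
  n=12, p=3
  n=16, p=4
  n=20, p=5
  n=22, p=6
  n=26, p=7
  n=30, p=8
  n=32, p=9
  n=36, p=10

Final answer: 36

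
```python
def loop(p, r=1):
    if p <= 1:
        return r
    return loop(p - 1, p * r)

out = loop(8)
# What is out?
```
Call trace:
loop(p=8, r=1)
  loop(p=7, r=8)
    loop(p=6, r=56)
      loop(p=5, r=336)
        loop(p=4, r=1680)
          loop(p=3, r=6720)
            loop(p=2, r=20160)
              loop(p=1, r=40320)
              -> return 40320
            -> return 40320
          -> return 40320
        -> return 40320
      -> return 40320
    -> return 40320
  -> return 40320
-> return 40320

Final answer: 40320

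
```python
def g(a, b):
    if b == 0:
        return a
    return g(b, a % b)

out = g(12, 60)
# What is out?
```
Call trace:
g(a=12, b=60)
  g(a=60, b=12)
    g(a=12, b=0)
    -> return 12
  -> return 12
-> return 12

Final answer: 12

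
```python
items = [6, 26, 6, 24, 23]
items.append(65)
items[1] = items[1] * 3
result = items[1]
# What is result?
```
Trace:
  items=[6, 26, 6, 24, 23]
  items=[6, 26, 6, 24, 23, 65]
  items=[6, 78, 6, 24, 23, 65]
  items=[6, 78, 6, 24, 23, 65], result=78

Final answer: 78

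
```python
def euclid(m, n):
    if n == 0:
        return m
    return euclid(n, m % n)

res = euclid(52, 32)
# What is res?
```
Call trace:
euclid(m=52, n=32)
  euclid(m=32, n=20)
    euclid(m=20, n=12)
      euclid(m=12, n=8)
        euclid(m=8, n=4)
          euclid(m=4, n=0)
          -> return 4
        -> return 4
      -> return 4
    -> return 4
  -> return 4
-> return 4

Final answer: 4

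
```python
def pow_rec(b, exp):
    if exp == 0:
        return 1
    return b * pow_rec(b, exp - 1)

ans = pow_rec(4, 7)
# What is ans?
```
Call trace:
pow_rec(b=4, exp=7)
  pow_rec(b=4, exp=6)
    pow_rec(b=4, exp=5)
      pow_rec(b=4, exp=4)
        pow_rec(b=4, exp=3)
          pow_rec(b=4, exp=2)
            pow_rec(b=4, exp=1)
              pow_rec(b=4, exp=0)
              -> return 1
            -> return 4
          -> return 16
        -> return 64
      -> return 256
    -> return 1024
  -> return 4096
-> return 16384

Final answer: 16384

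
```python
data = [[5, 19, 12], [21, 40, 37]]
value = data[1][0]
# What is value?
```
Trace:
  data=[[5, 19, 12], [21, 40, 37]]
  data=[[5, 19, 12], [21, 40, 37]], value=21

Final answer: 21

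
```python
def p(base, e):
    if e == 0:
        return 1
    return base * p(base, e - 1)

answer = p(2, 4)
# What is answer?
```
Call trace:
p(base=2, e=4)
  p(base=2, e=3)
    p(base=2, e=2)
      p(base=2, e=1)
        p(base=2, e=0)
        -> return 1
      -> return 2
    -> return 4
  -> return 8
-> return 16

Final answer: 16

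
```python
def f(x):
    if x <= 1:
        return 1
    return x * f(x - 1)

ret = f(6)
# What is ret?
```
Call trace:
f(x=6)
  f(x=5)
    f(x=4)
      f(x=3)
        f(x=2)
          f(x=1)
          -> return 1
        -> return 2
      -> return 6
    -> return 24
  -> return 120
-> return 720

Final answer: 720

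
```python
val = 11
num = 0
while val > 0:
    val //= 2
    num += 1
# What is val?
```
Trace:
  val=11
  val=11, num=0
  val=5, num=1
  val=2, num=2
  val=1, num=3
  val=0, num=4

Final answer: 0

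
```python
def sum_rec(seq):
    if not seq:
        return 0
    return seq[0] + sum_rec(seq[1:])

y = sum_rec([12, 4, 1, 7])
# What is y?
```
Call trace:
sum_rec(seq=[12, 4, 1, 7])
  sum_rec(seq=[4, 1, 7])
    sum_rec(seq=[1, 7])
      sum_rec(seq=[7])
        sum_rec(seq=[])
        -> return 0
      -> return 7
    -> return 8
  -> return 12
-> return 24

Final answer: 24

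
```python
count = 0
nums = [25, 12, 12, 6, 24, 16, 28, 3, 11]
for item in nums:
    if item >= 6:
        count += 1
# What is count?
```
Trace:
  count=0
  count=1, item=25
  count=2, item=12
  count=3, item=12
  count=4, item=6
  count=5, item=24
  count=6, item=16
  count=7, item=28
  count=7, item=3
  count=8, item=11

Final answer: 8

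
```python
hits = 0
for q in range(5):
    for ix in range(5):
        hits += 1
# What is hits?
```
Trace:
  hits=0
  hits=1, q=0, ix=0
  hits=2, q=0, ix=1
  hits=3, q=0, ix=2
  hits=4, q=0, ix=3
  hits=5, q=0, ix=4
  hits=6, q=1, ix=0
  hits=7, q=1, ix=1
  hits=8, q=1, ix=2
  hits=9, q=1, ix=3
  hits=10, q=1, ix=4
  hits=11, q=2, ix=0
  hits=12, q=2, ix=1
  hits=13, q=2, ix=2
  hits=14, q=2, ix=3
  hits=15, q=2, ix=4
  hits=16, q=3, ix=0
  hits=17, q=3, ix=1
  hits=18, q=3, ix=2
  hits=19, q=3, ix=3
  hits=20, q=3, ix=4
  hits=21, q=4, ix=0
  hits=22, q=4, ix=1
  hits=23, q=4, ix=2
  hits=24, q=4, ix=3
  hits=25, q=4, ix=4

Final answer: 25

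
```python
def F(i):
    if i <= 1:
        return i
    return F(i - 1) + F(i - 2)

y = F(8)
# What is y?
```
Call trace (a repeated sub-call is expanded the first time; later identical calls just restate its return value):
F(i=8)
  F(i=7)
    F(i=6)
      F(i=5)
        F(i=4)
          F(i=3)
            F(i=2)
              F(i=1)
              -> return 1
              F(i=0)
              -> return 0
            -> return 1
            F(i=1)
            -> return 1
          -> return 2
          F(i=2) -> return 1  (same call as traced above)
        -> return 3
        F(i=3) -> return 2  (same call as traced above)
      -> return 5
      F(i=4) -> return 3  (same call as traced above)
    -> return 8
    F(i=5) -> return 5  (same call as traced above)
  -> return 13
  F(i=6) -> return 8  (same call as traced above)
-> return 21

Final answer: 21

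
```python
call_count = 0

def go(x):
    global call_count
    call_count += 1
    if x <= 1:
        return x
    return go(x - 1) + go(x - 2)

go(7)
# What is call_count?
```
Call trace (a repeated sub-call is expanded the first time; later identical calls just restate its return value):
go(x=7)
  go(x=6)
    go(x=5)
      go(x=4)
        go(x=3)
          go(x=2)
            go(x=1)
            -> return 1
            go(x=0)
            -> return 0
          -> return 1
          go(x=1)
          -> return 1
        -> return 2
        go(x=2) -> return 1  (same call as traced above)
      -> return 3
      go(x=3) -> return 2  (same call as traced above)
    -> return 5
    go(x=4) -> return 3  (same call as traced above)
  -> return 8
  go(x=5) -> return 5  (same call as traced above)
-> return 13

call_count is incremented once per call, so count the calls in each subtree. Let C(x) = number of calls made by go(x).
C(0) = C(1) = 1 (base case, no recursion); C(x) = 1 + C(x - 1) + C(x - 2) otherwise.
C(2) = 1 + C(1) + C(0) = 1 + 1 + 1 = 3
C(3) = 1 + C(2) + C(1) = 1 + 3 + 1 = 5
C(4) = 1 + C(3) + C(2) = 1 + 5 + 3 = 9
C(5) = 1 + C(4) + C(3) = 1 + 9 + 5 = 15
C(6) = 1 + C(5) + C(4) = 1 + 15 + 9 = 25
C(7) = 1 + C(6) + C(5) = 1 + 25 + 15 = 41
call_count = C(7) = 41

Final answer: 41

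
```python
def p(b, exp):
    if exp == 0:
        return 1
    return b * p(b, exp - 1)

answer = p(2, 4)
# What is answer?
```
Call trace:
p(b=2, exp=4)
  p(b=2, exp=3)
    p(b=2, exp=2)
      p(b=2, exp=1)
        p(b=2, exp=0)
        -> return 1
      -> return 2
    -> return 4
  -> return 8
-> return 16

Final answer: 16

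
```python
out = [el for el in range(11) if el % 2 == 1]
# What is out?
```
Trace:
  el=0
  el=1
  el=2
  el=3
  el=4
  el=5
  el=6
  el=7
  el=8
  el=9
  el=10
  out=[1, 3, 5, 7, 9]

Final answer: [1, 3, 5, 7, 9]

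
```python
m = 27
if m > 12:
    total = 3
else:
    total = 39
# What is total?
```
Trace:
  m=27
  m=27, total=3

Final answer: 3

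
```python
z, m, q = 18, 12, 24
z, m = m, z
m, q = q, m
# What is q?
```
Trace:
  z=18, m=12, q=24
  z=12, m=18, q=24
  z=12, m=24, q=18

Final answer: 18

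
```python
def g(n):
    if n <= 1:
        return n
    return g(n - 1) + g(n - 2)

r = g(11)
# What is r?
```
Call trace (a repeated sub-call is expanded the first time; later identical calls just restate its return value):
g(n=11)
  g(n=10)
    g(n=9)
      g(n=8)
        g(n=7)
          g(n=6)
            g(n=5)
              g(n=4)
                g(n=3)
                  g(n=2)
                    g(n=1)
                    -> return 1
                    g(n=0)
                    -> return 0
                  -> return 1
                  g(n=1)
                  -> return 1
                -> return 2
                g(n=2) -> return 1  (same call as traced above)
              -> return 3
              g(n=3) -> return 2  (same call as traced above)
            -> return 5
            g(n=4) -> return 3  (same call as traced above)
          -> return 8
          g(n=5) -> return 5  (same call as traced above)
        -> return 13
        g(n=6) -> return 8  (same call as traced above)
      -> return 21
      g(n=7) -> return 13  (same call as traced above)
    -> return 34
    g(n=8) -> return 21  (same call as traced above)
  -> return 55
  g(n=9) -> return 34  (same call as traced above)
-> return 89

Final answer: 89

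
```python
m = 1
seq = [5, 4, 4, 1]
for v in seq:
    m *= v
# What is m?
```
Trace:
  m=1
  m=5, v=5
  m=20, v=4
  m=80, v=4
  m=80, v=1

Final answer: 80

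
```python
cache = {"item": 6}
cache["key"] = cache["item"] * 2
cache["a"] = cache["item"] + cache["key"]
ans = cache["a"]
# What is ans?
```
Trace:
  cache={'item': 6}
  cache={'item': 6, 'key': 12}
  cache={'item': 6, 'key': 12, 'a': 18}
  cache={'item': 6, 'key': 12, 'a': 18}, ans=18

Final answer: 18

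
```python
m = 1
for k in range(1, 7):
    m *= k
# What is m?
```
Trace:
  m=1
  m=1, k=1
  m=2, k=2
  m=6, k=3
  m=24, k=4
  m=120, k=5
  m=720, k=6

Final answer: 720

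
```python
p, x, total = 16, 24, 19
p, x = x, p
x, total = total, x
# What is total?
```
Trace:
  p=16, x=24, total=19
  p=24, x=16, total=19
  p=24, x=19, total=16

Final answer: 16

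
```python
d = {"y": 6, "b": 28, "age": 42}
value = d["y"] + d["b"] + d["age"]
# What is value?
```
Trace:
  d={'y': 6, 'b': 28, 'age': 42}
  d={'y': 6, 'b': 28, 'age': 42}, value=76

Final answer: 76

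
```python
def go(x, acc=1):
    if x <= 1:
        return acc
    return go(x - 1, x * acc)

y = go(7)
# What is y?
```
Call trace:
go(x=7, acc=1)
  go(x=6, acc=7)
    go(x=5, acc=42)
      go(x=4, acc=210)
        go(x=3, acc=840)
          go(x=2, acc=2520)
            go(x=1, acc=5040)
            -> return 5040
          -> return 5040
        -> return 5040
      -> return 5040
    -> return 5040
  -> return 5040
-> return 5040

Final answer: 5040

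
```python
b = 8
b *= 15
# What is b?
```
Trace:
  b=8
  b=120

Final answer: 120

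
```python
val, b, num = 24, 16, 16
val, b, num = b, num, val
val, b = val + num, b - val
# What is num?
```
Trace:
  val=24, b=16, num=16
  val=16, b=16, num=24
  val=40, b=0, num=24

Final answer: 24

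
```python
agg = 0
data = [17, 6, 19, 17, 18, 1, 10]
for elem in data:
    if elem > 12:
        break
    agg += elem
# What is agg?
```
Trace:
  agg=0
  agg=0, elem=17

Final answer: 0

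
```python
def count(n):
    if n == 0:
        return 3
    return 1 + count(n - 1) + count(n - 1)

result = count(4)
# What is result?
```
Call trace (a repeated sub-call is expanded the first time; later identical calls just restate its return value):
count(n=4)
  count(n=3)
    count(n=2)
      count(n=1)
        count(n=0)
        -> return 3
        count(n=0)
        -> return 3
      -> return 7
      count(n=1) -> return 7  (same call as traced above)
    -> return 15
    count(n=2) -> return 15  (same call as traced above)
  -> return 31
  count(n=3) -> return 31  (same call as traced above)
-> return 63

Final answer: 63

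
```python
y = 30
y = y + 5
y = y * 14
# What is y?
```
Trace:
  y=30
  y=35
  y=490

Final answer: 490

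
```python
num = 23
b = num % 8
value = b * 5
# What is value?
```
Trace:
  num=23
  num=23, b=7
  num=23, b=7, value=35

Final answer: 35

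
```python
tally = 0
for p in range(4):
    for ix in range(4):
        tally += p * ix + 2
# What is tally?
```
Trace:
  tally=0
  tally=2, p=0, ix=0
  tally=4, p=0, ix=1
  tally=6, p=0, ix=2
  tally=8, p=0, ix=3
  tally=10, p=1, ix=0
  tally=13, p=1, ix=1
  tally=17, p=1, ix=2
  tally=22, p=1, ix=3
  tally=24, p=2, ix=0
  tally=28, p=2, ix=1
  tally=34, p=2, ix=2
  tally=42, p=2, ix=3
  tally=44, p=3, ix=0
  tally=49, p=3, ix=1
  tally=57, p=3, ix=2
  tally=68, p=3, ix=3

Final answer: 68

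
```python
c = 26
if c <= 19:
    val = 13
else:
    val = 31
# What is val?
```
Trace:
  c=26
  c=26, val=31

Final answer: 31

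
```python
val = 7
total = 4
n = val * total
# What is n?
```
Trace:
  val=7
  val=7, total=4
  val=7, total=4, n=28

Final answer: 28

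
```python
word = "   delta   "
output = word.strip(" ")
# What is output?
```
Trace:
  word='   delta   '
  word='   delta   ', output='delta'

Final answer: 'delta'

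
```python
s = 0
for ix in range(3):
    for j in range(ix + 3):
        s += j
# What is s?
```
Trace:
  s=0
  s=0, ix=0, j=0
  s=1, ix=0, j=1
  s=3, ix=0, j=2
  s=3, ix=1, j=0
  s=4, ix=1, j=1
  s=6, ix=1, j=2
  s=9, ix=1, j=3
  s=9, ix=2, j=0
  s=10, ix=2, j=1
  s=12, ix=2, j=2
  s=15, ix=2, j=3
  s=19, ix=2, j=4

Final answer: 19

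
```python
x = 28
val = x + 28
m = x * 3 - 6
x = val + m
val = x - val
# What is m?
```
Trace:
  x=28
  x=28, val=56
  x=28, val=56, m=78
  x=134, val=56, m=78
  x=134, val=78, m=78

Final answer: 78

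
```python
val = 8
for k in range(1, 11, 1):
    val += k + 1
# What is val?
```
Trace:
  val=8
  val=10, k=1
  val=13, k=2
  val=17, k=3
  val=22, k=4
  val=28, k=5
  val=35, k=6
  val=43, k=7
  val=52, k=8
  val=62, k=9
  val=73, k=10

Final answer: 73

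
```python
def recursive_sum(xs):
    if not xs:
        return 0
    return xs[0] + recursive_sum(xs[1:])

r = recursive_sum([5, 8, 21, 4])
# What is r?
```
Call trace:
recursive_sum(xs=[5, 8, 21, 4])
  recursive_sum(xs=[8, 21, 4])
    recursive_sum(xs=[21, 4])
      recursive_sum(xs=[4])
        recursive_sum(xs=[])
        -> return 0
      -> return 4
    -> return 25
  -> return 33
-> return 38

Final answer: 38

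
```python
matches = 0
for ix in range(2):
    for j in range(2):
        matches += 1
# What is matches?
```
Trace:
  matches=0
  matches=1, ix=0, j=0
  matches=2, ix=0, j=1
  matches=3, ix=1, j=0
  matches=4, ix=1, j=1

Final answer: 4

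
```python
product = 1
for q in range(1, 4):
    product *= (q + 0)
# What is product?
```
Trace:
  product=1
  product=1, q=1
  product=2, q=2
  product=6, q=3

Final answer: 6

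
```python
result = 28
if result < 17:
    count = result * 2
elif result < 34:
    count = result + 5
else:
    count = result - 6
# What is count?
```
Trace:
  result=28
  result=28, count=33

Final answer: 33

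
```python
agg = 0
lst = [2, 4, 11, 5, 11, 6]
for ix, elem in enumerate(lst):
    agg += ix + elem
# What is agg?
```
Trace:
  agg=0
  agg=2, ix=0, elem=2
  agg=7, ix=1, elem=4
  agg=20, ix=2, elem=11
  agg=28, ix=3, elem=5
  agg=43, ix=4, elem=11
  agg=54, ix=5, elem=6

Final answer: 54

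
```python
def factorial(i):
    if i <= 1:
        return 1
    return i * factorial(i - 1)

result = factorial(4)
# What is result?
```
Call trace:
factorial(i=4)
  factorial(i=3)
    factorial(i=2)
      factorial(i=1)
      -> return 1
    -> return 2
  -> return 6
-> return 24

Final answer: 24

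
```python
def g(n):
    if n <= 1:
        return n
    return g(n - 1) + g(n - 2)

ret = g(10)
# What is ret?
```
Call trace (a repeated sub-call is expanded the first time; later identical calls just restate its return value):
g(n=10)
  g(n=9)
    g(n=8)
      g(n=7)
        g(n=6)
          g(n=5)
            g(n=4)
              g(n=3)
                g(n=2)
                  g(n=1)
                  -> return 1
                  g(n=0)
                  -> return 0
                -> return 1
                g(n=1)
                -> return 1
              -> return 2
              g(n=2) -> return 1  (same call as traced above)
            -> return 3
            g(n=3) -> return 2  (same call as traced above)
          -> return 5
          g(n=4) -> return 3  (same call as traced above)
        -> return 8
        g(n=5) -> return 5  (same call as traced above)
      -> return 13
      g(n=6) -> return 8  (same call as traced above)
    -> return 21
    g(n=7) -> return 13  (same call as traced above)
  -> return 34
  g(n=8) -> return 21  (same call as traced above)
-> return 55

Final answer: 55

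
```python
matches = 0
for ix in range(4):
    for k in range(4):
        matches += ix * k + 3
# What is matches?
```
Trace:
  matches=0
  matches=3, ix=0, k=0
  matches=6, ix=0, k=1
  matches=9, ix=0, k=2
  matches=12, ix=0, k=3
  matches=15, ix=1, k=0
  matches=19, ix=1, k=1
  matches=24, ix=1, k=2
  matches=30, ix=1, k=3
  matches=33, ix=2, k=0
  matches=38, ix=2, k=1
  matches=45, ix=2, k=2
  matches=54, ix=2, k=3
  matches=57, ix=3, k=0
  matches=63, ix=3, k=1
  matches=72, ix=3, k=2
  matches=84, ix=3, k=3

Final answer: 84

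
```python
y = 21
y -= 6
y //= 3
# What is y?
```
Trace:
  y=21
  y=15
  y=5

Final answer: 5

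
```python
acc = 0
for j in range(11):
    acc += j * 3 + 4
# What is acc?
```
Trace:
  acc=0
  acc=4, j=0
  acc=11, j=1
  acc=21, j=2
  acc=34, j=3
  acc=50, j=4
  acc=69, j=5
  acc=91, j=6
  acc=116, j=7
  acc=144, j=8
  acc=175, j=9
  acc=209, j=10

Final answer: 209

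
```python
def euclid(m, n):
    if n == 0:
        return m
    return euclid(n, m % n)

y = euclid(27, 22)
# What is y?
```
Call trace:
euclid(m=27, n=22)
  euclid(m=22, n=5)
    euclid(m=5, n=2)
      euclid(m=2, n=1)
        euclid(m=1, n=0)
        -> return 1
      -> return 1
    -> return 1
  -> return 1
-> return 1

Final answer: 1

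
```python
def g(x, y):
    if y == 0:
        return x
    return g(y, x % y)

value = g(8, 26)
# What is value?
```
Call trace:
g(x=8, y=26)
  g(x=26, y=8)
    g(x=8, y=2)
      g(x=2, y=0)
      -> return 2
    -> return 2
  -> return 2
-> return 2

Final answer: 2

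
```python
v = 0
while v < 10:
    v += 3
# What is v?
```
Trace:
  v=0
  v=3
  v=6
  v=9
  v=12

Final answer: 12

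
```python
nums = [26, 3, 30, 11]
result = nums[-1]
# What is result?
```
Trace:
  nums=[26, 3, 30, 11]
  nums=[26, 3, 30, 11], result=11

Final answer: 11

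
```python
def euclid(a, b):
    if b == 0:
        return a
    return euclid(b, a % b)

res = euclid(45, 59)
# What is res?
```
Call trace:
euclid(a=45, b=59)
  euclid(a=59, b=45)
    euclid(a=45, b=14)
      euclid(a=14, b=3)
        euclid(a=3, b=2)
          euclid(a=2, b=1)
            euclid(a=1, b=0)
            -> return 1
          -> return 1
        -> return 1
      -> return 1
    -> return 1
  -> return 1
-> return 1

Final answer: 1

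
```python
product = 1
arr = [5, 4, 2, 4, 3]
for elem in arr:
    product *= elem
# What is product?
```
Trace:
  product=1
  product=5, elem=5
  product=20, elem=4
  product=40, elem=2
  product=160, elem=4
  product=480, elem=3

Final answer: 480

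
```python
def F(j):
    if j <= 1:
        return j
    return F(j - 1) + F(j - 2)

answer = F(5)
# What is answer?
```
Call trace (a repeated sub-call is expanded the first time; later identical calls just restate its return value):
F(j=5)
  F(j=4)
    F(j=3)
      F(j=2)
        F(j=1)
        -> return 1
        F(j=0)
        -> return 0
      -> return 1
      F(j=1)
      -> return 1
    -> return 2
    F(j=2) -> return 1  (same call as traced above)
  -> return 3
  F(j=3) -> return 2  (same call as traced above)
-> return 5

Final answer: 5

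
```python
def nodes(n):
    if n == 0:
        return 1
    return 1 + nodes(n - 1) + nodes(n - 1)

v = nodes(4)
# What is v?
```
Call trace (a repeated sub-call is expanded the first time; later identical calls just restate its return value):
nodes(n=4)
  nodes(n=3)
    nodes(n=2)
      nodes(n=1)
        nodes(n=0)
        -> return 1
        nodes(n=0)
        -> return 1
      -> return 3
      nodes(n=1) -> return 3  (same call as traced above)
    -> return 7
    nodes(n=2) -> return 7  (same call as traced above)
  -> return 15
  nodes(n=3) -> return 15  (same call as traced above)
-> return 31

Final answer: 31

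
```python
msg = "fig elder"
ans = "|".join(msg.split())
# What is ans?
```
Trace:
  msg='fig elder'
  msg='fig elder', ans='fig|elder'

Final answer: 'fig|elder'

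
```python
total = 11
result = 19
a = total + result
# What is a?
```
Trace:
  total=11
  total=11, result=19
  total=11, result=19, a=30

Final answer: 30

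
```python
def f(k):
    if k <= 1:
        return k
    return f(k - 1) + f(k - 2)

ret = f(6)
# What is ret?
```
Call trace (a repeated sub-call is expanded the first time; later identical calls just restate its return value):
f(k=6)
  f(k=5)
    f(k=4)
      f(k=3)
        f(k=2)
          f(k=1)
          -> return 1
          f(k=0)
          -> return 0
        -> return 1
        f(k=1)
        -> return 1
      -> return 2
      f(k=2) -> return 1  (same call as traced above)
    -> return 3
    f(k=3) -> return 2  (same call as traced above)
  -> return 5
  f(k=4) -> return 3  (same call as traced above)
-> return 8

Final answer: 8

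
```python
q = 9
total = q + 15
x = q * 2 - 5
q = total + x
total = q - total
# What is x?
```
Trace:
  q=9
  q=9, total=24
  q=9, total=24, x=13
  q=37, total=24, x=13
  q=37, total=13, x=13

Final answer: 13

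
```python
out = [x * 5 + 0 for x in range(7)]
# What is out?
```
Trace:
  x=0
  x=1
  x=2
  x=3
  x=4
  x=5
  x=6
  out=[0, 5, 10, 15, 20, 25, 30]

Final answer: [0, 5, 10, 15, 20, 25, 30]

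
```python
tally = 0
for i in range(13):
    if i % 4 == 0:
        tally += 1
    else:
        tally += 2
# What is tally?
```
Trace:
  tally=0
  tally=1, i=0
  tally=3, i=1
  tally=5, i=2
  tally=7, i=3
  tally=8, i=4
  tally=10, i=5
  tally=12, i=6
  tally=14, i=7
  tally=15, i=8
  tally=17, i=9
  tally=19, i=10
  tally=21, i=11
  tally=22, i=12

Final answer: 22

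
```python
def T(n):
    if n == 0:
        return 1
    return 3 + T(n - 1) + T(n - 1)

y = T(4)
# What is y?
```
Call trace (a repeated sub-call is expanded the first time; later identical calls just restate its return value):
T(n=4)
  T(n=3)
    T(n=2)
      T(n=1)
        T(n=0)
        -> return 1
        T(n=0)
        -> return 1
      -> return 5
      T(n=1) -> return 5  (same call as traced above)
    -> return 13
    T(n=2) -> return 13  (same call as traced above)
  -> return 29
  T(n=3) -> return 29  (same call as traced above)
-> return 61

Final answer: 61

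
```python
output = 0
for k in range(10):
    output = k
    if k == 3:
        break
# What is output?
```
Trace:
  output=0
  output=0, k=0
  output=1, k=1
  output=2, k=2
  output=3, k=3

Final answer: 3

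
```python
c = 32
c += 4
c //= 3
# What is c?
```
Trace:
  c=32
  c=36
  c=12

Final answer: 12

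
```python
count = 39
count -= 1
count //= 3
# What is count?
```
Trace:
  count=39
  count=38
  count=12

Final answer: 12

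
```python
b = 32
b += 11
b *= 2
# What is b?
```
Trace:
  b=32
  b=43
  b=86

Final answer: 86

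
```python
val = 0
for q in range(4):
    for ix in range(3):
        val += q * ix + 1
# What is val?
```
Trace:
  val=0
  val=1, q=0, ix=0
  val=2, q=0, ix=1
  val=3, q=0, ix=2
  val=4, q=1, ix=0
  val=6, q=1, ix=1
  val=9, q=1, ix=2
  val=10, q=2, ix=0
  val=13, q=2, ix=1
  val=18, q=2, ix=2
  val=19, q=3, ix=0
  val=23, q=3, ix=1
  val=30, q=3, ix=2

Final answer: 30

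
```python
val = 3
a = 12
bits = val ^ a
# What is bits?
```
Trace:
  val=3
  val=3, a=12
  val=3, a=12, bits=15

Final answer: 15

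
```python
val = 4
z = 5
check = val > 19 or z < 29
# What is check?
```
Trace:
  val=4
  val=4, z=5
  val=4, z=5, check=True

Final answer: True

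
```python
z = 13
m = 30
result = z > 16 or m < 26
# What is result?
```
Trace:
  z=13
  z=13, m=30
  z=13, m=30, result=False

Final answer: False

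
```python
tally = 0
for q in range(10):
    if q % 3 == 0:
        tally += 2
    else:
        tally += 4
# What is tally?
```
Trace:
  tally=0
  tally=2, q=0
  tally=6, q=1
  tally=10, q=2
  tally=12, q=3
  tally=16, q=4
  tally=20, q=5
  tally=22, q=6
  tally=26, q=7
  tally=30, q=8
  tally=32, q=9

Final answer: 32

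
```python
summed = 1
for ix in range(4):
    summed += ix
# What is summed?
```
Trace:
  summed=1
  summed=1, ix=0
  summed=2, ix=1
  summed=4, ix=2
  summed=7, ix=3

Final answer: 7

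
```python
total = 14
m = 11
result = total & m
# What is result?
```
Trace:
  total=14
  total=14, m=11
  total=14, m=11, result=10

Final answer: 10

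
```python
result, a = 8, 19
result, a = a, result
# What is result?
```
Trace:
  result=8, a=19
  result=19, a=8

Final answer: 19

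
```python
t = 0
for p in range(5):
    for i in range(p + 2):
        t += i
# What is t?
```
Trace:
  t=0
  t=0, p=0, i=0
  t=1, p=0, i=1
  t=1, p=1, i=0
  t=2, p=1, i=1
  t=4, p=1, i=2
  t=4, p=2, i=0
  t=5, p=2, i=1
  t=7, p=2, i=2
  t=10, p=2, i=3
  t=10, p=3, i=0
  t=11, p=3, i=1
  t=13, p=3, i=2
  t=16, p=3, i=3
  t=20, p=3, i=4
  t=20, p=4, i=0
  t=21, p=4, i=1
  t=23, p=4, i=2
  t=26, p=4, i=3
  t=30, p=4, i=4
  t=35, p=4, i=5

Final answer: 35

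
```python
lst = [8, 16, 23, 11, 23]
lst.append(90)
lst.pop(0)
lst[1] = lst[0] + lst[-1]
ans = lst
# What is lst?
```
Trace:
  lst=[8, 16, 23, 11, 23]
  lst=[8, 16, 23, 11, 23, 90]
  lst=[16, 23, 11, 23, 90]
  lst=[16, 106, 11, 23, 90]
  lst=[16, 106, 11, 23, 90], ans=[16, 106, 11, 23, 90]

Final answer: [16, 106, 11, 23, 90]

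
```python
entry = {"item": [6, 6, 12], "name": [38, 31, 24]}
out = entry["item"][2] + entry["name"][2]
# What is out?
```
Trace:
  entry={'item': [6, 6, 12], 'name': [38, 31, 24]}
  entry={'item': [6, 6, 12], 'name': [38, 31, 24]}, out=36

Final answer: 36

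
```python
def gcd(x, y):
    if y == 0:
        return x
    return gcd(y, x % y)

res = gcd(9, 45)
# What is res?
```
Call trace:
gcd(x=9, y=45)
  gcd(x=45, y=9)
    gcd(x=9, y=0)
    -> return 9
  -> return 9
-> return 9

Final answer: 9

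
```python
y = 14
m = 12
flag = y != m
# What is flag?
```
Trace:
  y=14
  y=14, m=12
  y=14, m=12, flag=True

Final answer: True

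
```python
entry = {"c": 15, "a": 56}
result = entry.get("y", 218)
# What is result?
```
Trace:
  entry={'c': 15, 'a': 56}
  entry={'c': 15, 'a': 56}, result=218

Final answer: 218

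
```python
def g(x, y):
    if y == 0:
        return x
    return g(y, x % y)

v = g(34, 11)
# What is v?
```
Call trace:
g(x=34, y=11)
  g(x=11, y=1)
    g(x=1, y=0)
    -> return 1
  -> return 1
-> return 1

Final answer: 1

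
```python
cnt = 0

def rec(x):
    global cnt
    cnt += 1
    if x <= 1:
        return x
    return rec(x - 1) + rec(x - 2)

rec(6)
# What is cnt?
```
Call trace (a repeated sub-call is expanded the first time; later identical calls just restate its return value):
rec(x=6)
  rec(x=5)
    rec(x=4)
      rec(x=3)
        rec(x=2)
          rec(x=1)
          -> return 1
          rec(x=0)
          -> return 0
        -> return 1
        rec(x=1)
        -> return 1
      -> return 2
      rec(x=2) -> return 1  (same call as traced above)
    -> return 3
    rec(x=3) -> return 2  (same call as traced above)
  -> return 5
  rec(x=4) -> return 3  (same call as traced above)
-> return 8

cnt is incremented once per call, so count the calls in each subtree. Let C(x) = number of calls made by rec(x).
C(0) = C(1) = 1 (base case, no recursion); C(x) = 1 + C(x - 1) + C(x - 2) otherwise.
C(2) = 1 + C(1) + C(0) = 1 + 1 + 1 = 3
C(3) = 1 + C(2) + C(1) = 1 + 3 + 1 = 5
C(4) = 1 + C(3) + C(2) = 1 + 5 + 3 = 9
C(5) = 1 + C(4) + C(3) = 1 + 9 + 5 = 15
C(6) = 1 + C(5) + C(4) = 1 + 15 + 9 = 25
cnt = C(6) = 25

Final answer: 25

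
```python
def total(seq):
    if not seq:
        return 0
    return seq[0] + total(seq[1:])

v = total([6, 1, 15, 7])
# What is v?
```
Call trace:
total(seq=[6, 1, 15, 7])
  total(seq=[1, 15, 7])
    total(seq=[15, 7])
      total(seq=[7])
        total(seq=[])
        -> return 0
      -> return 7
    -> return 22
  -> return 23
-> return 29

Final answer: 29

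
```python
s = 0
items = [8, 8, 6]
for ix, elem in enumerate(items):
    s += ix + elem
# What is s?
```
Trace:
  s=0
  s=8, ix=0, elem=8
  s=17, ix=1, elem=8
  s=25, ix=2, elem=6

Final answer: 25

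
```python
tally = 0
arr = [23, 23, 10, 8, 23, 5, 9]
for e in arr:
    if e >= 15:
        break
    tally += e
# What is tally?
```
Trace:
  tally=0
  tally=0, e=23

Final answer: 0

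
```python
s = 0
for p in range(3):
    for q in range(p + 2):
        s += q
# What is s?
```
Trace:
  s=0
  s=0, p=0, q=0
  s=1, p=0, q=1
  s=1, p=1, q=0
  s=2, p=1, q=1
  s=4, p=1, q=2
  s=4, p=2, q=0
  s=5, p=2, q=1
  s=7, p=2, q=2
  s=10, p=2, q=3

Final answer: 10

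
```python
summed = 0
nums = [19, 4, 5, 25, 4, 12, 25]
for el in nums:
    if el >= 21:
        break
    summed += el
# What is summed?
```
Trace:
  summed=0
  summed=19, el=19
  summed=23, el=4
  summed=28, el=5
  summed=28, el=25

Final answer: 28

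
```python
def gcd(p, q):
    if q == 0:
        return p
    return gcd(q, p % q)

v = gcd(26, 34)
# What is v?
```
Call trace:
gcd(p=26, q=34)
  gcd(p=34, q=26)
    gcd(p=26, q=8)
      gcd(p=8, q=2)
        gcd(p=2, q=0)
        -> return 2
      -> return 2
    -> return 2
  -> return 2
-> return 2

Final answer: 2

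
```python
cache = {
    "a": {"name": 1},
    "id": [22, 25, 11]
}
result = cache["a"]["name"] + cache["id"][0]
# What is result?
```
Trace:
  cache={'a': {'name': 1}, 'id': [22, 25, 11]}
  cache={'a': {'name': 1}, 'id': [22, 25, 11]}, result=23

Final answer: 23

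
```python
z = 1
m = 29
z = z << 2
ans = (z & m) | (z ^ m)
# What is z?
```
Trace:
  z=1
  z=1, m=29
  z=4, m=29
  z=4, m=29, ans=29

Final answer: 4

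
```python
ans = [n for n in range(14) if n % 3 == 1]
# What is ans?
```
Trace:
  n=0
  n=1
  n=2
  n=3
  n=4
  n=5
  n=6
  n=7
  n=8
  n=9
  n=10
  n=11
  n=12
  n=13
  ans=[1, 4, 7, 10, 13]

Final answer: [1, 4, 7, 10, 13]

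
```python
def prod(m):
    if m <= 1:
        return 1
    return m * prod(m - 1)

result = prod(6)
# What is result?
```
Call trace:
prod(m=6)
  prod(m=5)
    prod(m=4)
      prod(m=3)
        prod(m=2)
          prod(m=1)
          -> return 1
        -> return 2
      -> return 6
    -> return 24
  -> return 120
-> return 720

Final answer: 720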